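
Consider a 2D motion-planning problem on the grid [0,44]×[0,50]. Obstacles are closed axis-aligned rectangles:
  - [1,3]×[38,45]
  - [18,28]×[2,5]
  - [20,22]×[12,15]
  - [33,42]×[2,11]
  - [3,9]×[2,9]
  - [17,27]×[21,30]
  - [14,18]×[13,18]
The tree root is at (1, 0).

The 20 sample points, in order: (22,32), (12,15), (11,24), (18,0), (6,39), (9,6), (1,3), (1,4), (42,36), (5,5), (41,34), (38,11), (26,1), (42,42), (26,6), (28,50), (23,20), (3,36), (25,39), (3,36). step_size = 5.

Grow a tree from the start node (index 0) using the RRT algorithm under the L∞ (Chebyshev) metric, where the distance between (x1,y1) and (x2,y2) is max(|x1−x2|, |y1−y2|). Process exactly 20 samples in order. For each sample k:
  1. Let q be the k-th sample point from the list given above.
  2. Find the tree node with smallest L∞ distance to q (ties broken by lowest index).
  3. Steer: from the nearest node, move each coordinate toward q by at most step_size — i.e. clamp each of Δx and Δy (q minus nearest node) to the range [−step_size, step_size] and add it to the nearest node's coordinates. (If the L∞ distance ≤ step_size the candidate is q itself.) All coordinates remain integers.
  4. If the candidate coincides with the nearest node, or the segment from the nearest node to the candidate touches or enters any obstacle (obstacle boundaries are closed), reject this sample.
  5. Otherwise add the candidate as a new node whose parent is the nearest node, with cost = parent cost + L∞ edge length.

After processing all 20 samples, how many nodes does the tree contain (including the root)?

Node count: 7

1. q=(22,32) nearest=0 d=32 new=(6,5) → blocked by [3,9]×[2,9], reject
2. q=(12,15) nearest=0 d=15 new=(6,5) → blocked by [3,9]×[2,9], reject
3. q=(11,24) nearest=0 d=24 new=(6,5) → blocked by [3,9]×[2,9], reject
4. q=(18,0) nearest=0 d=17 new=(6,0) → add node 1 parent=0 cost=5
5. q=(6,39) nearest=0 d=39 new=(6,5) → blocked by [3,9]×[2,9], reject
6. q=(9,6) nearest=1 d=6 new=(9,5) → blocked by [3,9]×[2,9], reject
7. q=(1,3) nearest=0 d=3 new=(1,3) → add node 2 parent=0 cost=3
8. q=(1,4) nearest=2 d=1 new=(1,4) → add node 3 parent=2 cost=4
9. q=(42,36) nearest=1 d=36 new=(11,5) → blocked by [3,9]×[2,9], reject
10. q=(5,5) nearest=2 d=4 new=(5,5) → blocked by [3,9]×[2,9], reject
11. q=(41,34) nearest=1 d=35 new=(11,5) → blocked by [3,9]×[2,9], reject
12. q=(38,11) nearest=1 d=32 new=(11,5) → blocked by [3,9]×[2,9], reject
13. q=(26,1) nearest=1 d=20 new=(11,1) → add node 4 parent=1 cost=10
14. q=(42,42) nearest=2 d=41 new=(6,8) → blocked by [3,9]×[2,9], reject
15. q=(26,6) nearest=4 d=15 new=(16,6) → add node 5 parent=4 cost=15
16. q=(28,50) nearest=5 d=44 new=(21,11) → add node 6 parent=5 cost=20
17. q=(23,20) nearest=6 d=9 new=(23,16) → blocked by [20,22]×[12,15], reject
18. q=(3,36) nearest=6 d=25 new=(16,16) → blocked by [20,22]×[12,15], reject
19. q=(25,39) nearest=6 d=28 new=(25,16) → blocked by [20,22]×[12,15], reject
20. q=(3,36) nearest=6 d=25 new=(16,16) → blocked by [20,22]×[12,15], reject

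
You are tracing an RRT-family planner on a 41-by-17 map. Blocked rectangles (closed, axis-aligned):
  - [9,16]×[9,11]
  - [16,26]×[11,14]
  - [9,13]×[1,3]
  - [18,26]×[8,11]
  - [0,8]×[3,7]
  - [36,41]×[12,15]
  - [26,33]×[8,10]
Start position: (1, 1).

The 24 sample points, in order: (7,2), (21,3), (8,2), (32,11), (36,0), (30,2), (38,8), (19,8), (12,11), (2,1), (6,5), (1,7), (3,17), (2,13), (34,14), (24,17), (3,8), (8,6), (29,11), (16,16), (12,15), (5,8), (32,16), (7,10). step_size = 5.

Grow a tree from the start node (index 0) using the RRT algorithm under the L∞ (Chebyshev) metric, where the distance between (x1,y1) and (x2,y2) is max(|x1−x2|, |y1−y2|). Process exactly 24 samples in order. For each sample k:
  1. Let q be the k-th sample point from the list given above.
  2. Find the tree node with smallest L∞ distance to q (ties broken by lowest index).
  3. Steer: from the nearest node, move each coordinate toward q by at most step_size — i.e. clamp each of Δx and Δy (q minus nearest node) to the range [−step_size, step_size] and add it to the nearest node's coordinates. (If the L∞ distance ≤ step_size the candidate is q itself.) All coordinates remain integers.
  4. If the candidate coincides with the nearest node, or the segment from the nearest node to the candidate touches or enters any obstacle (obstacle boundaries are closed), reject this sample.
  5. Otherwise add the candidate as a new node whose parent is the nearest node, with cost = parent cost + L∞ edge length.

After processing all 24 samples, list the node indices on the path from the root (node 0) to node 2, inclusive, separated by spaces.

1. q=(7,2) nearest=0 d=6 new=(6,2) → add node 1 parent=0 cost=5
2. q=(21,3) nearest=1 d=15 new=(11,3) → blocked by [9,13]×[1,3], reject
3. q=(8,2) nearest=1 d=2 new=(8,2) → add node 2 parent=1 cost=7
4. q=(32,11) nearest=2 d=24 new=(13,7) → blocked by [9,13]×[1,3], reject
5. q=(36,0) nearest=2 d=28 new=(13,0) → blocked by [9,13]×[1,3], reject
6. q=(30,2) nearest=2 d=22 new=(13,2) → blocked by [9,13]×[1,3], reject
7. q=(38,8) nearest=2 d=30 new=(13,7) → blocked by [9,13]×[1,3], reject
8. q=(19,8) nearest=2 d=11 new=(13,7) → blocked by [9,13]×[1,3], reject
9. q=(12,11) nearest=1 d=9 new=(11,7) → blocked by [0,8]×[3,7], reject
10. q=(2,1) nearest=0 d=1 new=(2,1) → add node 3 parent=0 cost=1
11. q=(6,5) nearest=1 d=3 new=(6,5) → blocked by [0,8]×[3,7], reject
12. q=(1,7) nearest=1 d=5 new=(1,7) → blocked by [0,8]×[3,7], reject
13. q=(3,17) nearest=1 d=15 new=(3,7) → blocked by [0,8]×[3,7], reject
14. q=(2,13) nearest=1 d=11 new=(2,7) → blocked by [0,8]×[3,7], reject
15. q=(34,14) nearest=2 d=26 new=(13,7) → blocked by [9,13]×[1,3], reject
16. q=(24,17) nearest=2 d=16 new=(13,7) → blocked by [9,13]×[1,3], reject
17. q=(3,8) nearest=1 d=6 new=(3,7) → blocked by [0,8]×[3,7], reject
18. q=(8,6) nearest=1 d=4 new=(8,6) → blocked by [0,8]×[3,7], reject
19. q=(29,11) nearest=2 d=21 new=(13,7) → blocked by [9,13]×[1,3], reject
20. q=(16,16) nearest=1 d=14 new=(11,7) → blocked by [0,8]×[3,7], reject
21. q=(12,15) nearest=1 d=13 new=(11,7) → blocked by [0,8]×[3,7], reject
22. q=(5,8) nearest=1 d=6 new=(5,7) → blocked by [0,8]×[3,7], reject
23. q=(32,16) nearest=2 d=24 new=(13,7) → blocked by [9,13]×[1,3], reject
24. q=(7,10) nearest=1 d=8 new=(7,7) → blocked by [0,8]×[3,7], reject

Path: 0 1 2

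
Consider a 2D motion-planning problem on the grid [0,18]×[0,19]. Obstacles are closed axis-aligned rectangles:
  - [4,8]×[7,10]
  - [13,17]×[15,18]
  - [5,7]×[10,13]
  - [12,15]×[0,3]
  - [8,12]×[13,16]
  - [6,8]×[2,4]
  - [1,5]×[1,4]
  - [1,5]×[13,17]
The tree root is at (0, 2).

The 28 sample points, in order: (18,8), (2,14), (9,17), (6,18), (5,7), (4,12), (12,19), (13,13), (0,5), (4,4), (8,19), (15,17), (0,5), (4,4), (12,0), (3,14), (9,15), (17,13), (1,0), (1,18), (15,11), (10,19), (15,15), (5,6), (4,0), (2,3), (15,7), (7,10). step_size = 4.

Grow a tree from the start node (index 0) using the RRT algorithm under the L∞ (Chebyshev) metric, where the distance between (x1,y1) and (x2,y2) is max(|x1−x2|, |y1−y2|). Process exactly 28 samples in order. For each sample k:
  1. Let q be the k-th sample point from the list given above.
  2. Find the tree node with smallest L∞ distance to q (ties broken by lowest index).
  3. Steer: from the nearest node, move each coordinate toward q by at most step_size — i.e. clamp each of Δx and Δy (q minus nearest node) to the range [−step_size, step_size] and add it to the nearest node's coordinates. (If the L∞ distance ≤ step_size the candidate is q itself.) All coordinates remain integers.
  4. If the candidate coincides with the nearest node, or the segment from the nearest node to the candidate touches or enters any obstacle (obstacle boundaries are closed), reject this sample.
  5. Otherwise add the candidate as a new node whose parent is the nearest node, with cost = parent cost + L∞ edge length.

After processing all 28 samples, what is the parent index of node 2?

1. q=(18,8) nearest=0 d=18 new=(4,6) → blocked by [1,5]×[1,4], reject
2. q=(2,14) nearest=0 d=12 new=(2,6) → blocked by [1,5]×[1,4], reject
3. q=(9,17) nearest=0 d=15 new=(4,6) → blocked by [1,5]×[1,4], reject
4. q=(6,18) nearest=0 d=16 new=(4,6) → blocked by [1,5]×[1,4], reject
5. q=(5,7) nearest=0 d=5 new=(4,6) → blocked by [1,5]×[1,4], reject
6. q=(4,12) nearest=0 d=10 new=(4,6) → blocked by [1,5]×[1,4], reject
7. q=(12,19) nearest=0 d=17 new=(4,6) → blocked by [1,5]×[1,4], reject
8. q=(13,13) nearest=0 d=13 new=(4,6) → blocked by [1,5]×[1,4], reject
9. q=(0,5) nearest=0 d=3 new=(0,5) → add node 1 parent=0 cost=3
10. q=(4,4) nearest=0 d=4 new=(4,4) → blocked by [1,5]×[1,4], reject
11. q=(8,19) nearest=1 d=14 new=(4,9) → blocked by [4,8]×[7,10], reject
12. q=(15,17) nearest=0 d=15 new=(4,6) → blocked by [1,5]×[1,4], reject
13. q=(0,5) nearest=1 d=0 → coincident, reject
14. q=(4,4) nearest=0 d=4 new=(4,4) → blocked by [1,5]×[1,4], reject
15. q=(12,0) nearest=0 d=12 new=(4,0) → blocked by [1,5]×[1,4], reject
16. q=(3,14) nearest=1 d=9 new=(3,9) → add node 2 parent=1 cost=7
17. q=(9,15) nearest=2 d=6 new=(7,13) → blocked by [4,8]×[7,10], reject
18. q=(17,13) nearest=2 d=14 new=(7,13) → blocked by [4,8]×[7,10], reject
19. q=(1,0) nearest=0 d=2 new=(1,0) → add node 3 parent=0 cost=2
20. q=(1,18) nearest=2 d=9 new=(1,13) → blocked by [1,5]×[13,17], reject
21. q=(15,11) nearest=2 d=12 new=(7,11) → blocked by [4,8]×[7,10], reject
22. q=(10,19) nearest=2 d=10 new=(7,13) → blocked by [4,8]×[7,10], reject
23. q=(15,15) nearest=2 d=12 new=(7,13) → blocked by [4,8]×[7,10], reject
24. q=(5,6) nearest=2 d=3 new=(5,6) → blocked by [4,8]×[7,10], reject
25. q=(4,0) nearest=3 d=3 new=(4,0) → add node 4 parent=3 cost=5
26. q=(2,3) nearest=0 d=2 new=(2,3) → blocked by [1,5]×[1,4], reject
27. q=(15,7) nearest=4 d=11 new=(8,4) → blocked by [6,8]×[2,4], reject
28. q=(7,10) nearest=2 d=4 new=(7,10) → blocked by [4,8]×[7,10], reject

Parent of node 2: 1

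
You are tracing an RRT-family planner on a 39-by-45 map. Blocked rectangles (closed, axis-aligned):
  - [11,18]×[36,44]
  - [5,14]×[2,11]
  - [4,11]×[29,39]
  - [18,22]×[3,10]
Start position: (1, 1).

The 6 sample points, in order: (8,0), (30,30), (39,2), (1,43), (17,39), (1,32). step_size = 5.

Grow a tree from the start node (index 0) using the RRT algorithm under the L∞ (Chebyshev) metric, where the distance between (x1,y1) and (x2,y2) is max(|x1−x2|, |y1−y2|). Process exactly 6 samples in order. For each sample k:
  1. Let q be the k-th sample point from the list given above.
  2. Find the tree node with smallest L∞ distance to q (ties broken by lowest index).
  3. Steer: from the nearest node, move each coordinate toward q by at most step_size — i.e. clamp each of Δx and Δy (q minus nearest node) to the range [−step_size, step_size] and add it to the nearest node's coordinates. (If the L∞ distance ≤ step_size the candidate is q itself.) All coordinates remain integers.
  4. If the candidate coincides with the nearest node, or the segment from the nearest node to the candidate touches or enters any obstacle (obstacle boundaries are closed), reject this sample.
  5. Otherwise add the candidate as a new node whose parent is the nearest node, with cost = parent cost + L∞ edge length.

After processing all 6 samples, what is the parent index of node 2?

1. q=(8,0) nearest=0 d=7 new=(6,0) → add node 1 parent=0 cost=5
2. q=(30,30) nearest=0 d=29 new=(6,6) → blocked by [5,14]×[2,11], reject
3. q=(39,2) nearest=1 d=33 new=(11,2) → blocked by [5,14]×[2,11], reject
4. q=(1,43) nearest=0 d=42 new=(1,6) → add node 2 parent=0 cost=5
5. q=(17,39) nearest=2 d=33 new=(6,11) → blocked by [5,14]×[2,11], reject
6. q=(1,32) nearest=2 d=26 new=(1,11) → add node 3 parent=2 cost=10

Parent of node 2: 0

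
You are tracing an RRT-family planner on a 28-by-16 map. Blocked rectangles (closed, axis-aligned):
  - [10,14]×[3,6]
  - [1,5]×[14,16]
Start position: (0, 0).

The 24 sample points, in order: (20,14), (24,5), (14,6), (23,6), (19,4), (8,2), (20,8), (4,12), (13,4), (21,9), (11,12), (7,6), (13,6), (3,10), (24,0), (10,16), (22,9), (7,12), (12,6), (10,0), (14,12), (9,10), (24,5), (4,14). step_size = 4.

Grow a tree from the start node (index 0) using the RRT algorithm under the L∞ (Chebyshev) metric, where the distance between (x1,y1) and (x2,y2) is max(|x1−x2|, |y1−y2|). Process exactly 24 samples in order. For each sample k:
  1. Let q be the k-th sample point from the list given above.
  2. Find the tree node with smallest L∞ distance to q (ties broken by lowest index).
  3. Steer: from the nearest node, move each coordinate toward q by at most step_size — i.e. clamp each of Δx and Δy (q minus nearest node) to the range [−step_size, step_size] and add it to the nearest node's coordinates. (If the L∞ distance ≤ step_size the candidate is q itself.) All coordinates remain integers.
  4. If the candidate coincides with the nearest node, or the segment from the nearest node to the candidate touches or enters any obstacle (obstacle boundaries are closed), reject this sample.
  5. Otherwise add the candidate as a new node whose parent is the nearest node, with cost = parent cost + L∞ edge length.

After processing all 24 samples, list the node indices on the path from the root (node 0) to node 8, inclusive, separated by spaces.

Path: 0 1 2 8

1. q=(20,14) nearest=0 d=20 new=(4,4) → add node 1 parent=0 cost=4
2. q=(24,5) nearest=1 d=20 new=(8,5) → add node 2 parent=1 cost=8
3. q=(14,6) nearest=2 d=6 new=(12,6) → blocked by [10,14]×[3,6], reject
4. q=(23,6) nearest=2 d=15 new=(12,6) → blocked by [10,14]×[3,6], reject
5. q=(19,4) nearest=2 d=11 new=(12,4) → blocked by [10,14]×[3,6], reject
6. q=(8,2) nearest=2 d=3 new=(8,2) → add node 3 parent=2 cost=11
7. q=(20,8) nearest=2 d=12 new=(12,8) → add node 4 parent=2 cost=12
8. q=(4,12) nearest=2 d=7 new=(4,9) → add node 5 parent=2 cost=12
9. q=(13,4) nearest=4 d=4 new=(13,4) → blocked by [10,14]×[3,6], reject
10. q=(21,9) nearest=4 d=9 new=(16,9) → add node 6 parent=4 cost=16
11. q=(11,12) nearest=4 d=4 new=(11,12) → add node 7 parent=4 cost=16
12. q=(7,6) nearest=2 d=1 new=(7,6) → add node 8 parent=2 cost=9
13. q=(13,6) nearest=4 d=2 new=(13,6) → blocked by [10,14]×[3,6], reject
14. q=(3,10) nearest=5 d=1 new=(3,10) → add node 9 parent=5 cost=13
15. q=(24,0) nearest=6 d=9 new=(20,5) → add node 10 parent=6 cost=20
16. q=(10,16) nearest=7 d=4 new=(10,16) → add node 11 parent=7 cost=20
17. q=(22,9) nearest=10 d=4 new=(22,9) → add node 12 parent=10 cost=24
18. q=(7,12) nearest=5 d=3 new=(7,12) → add node 13 parent=5 cost=15
19. q=(12,6) nearest=4 d=2 new=(12,6) → blocked by [10,14]×[3,6], reject
20. q=(10,0) nearest=3 d=2 new=(10,0) → add node 14 parent=3 cost=13
21. q=(14,12) nearest=6 d=3 new=(14,12) → add node 15 parent=6 cost=19
22. q=(9,10) nearest=7 d=2 new=(9,10) → add node 16 parent=7 cost=18
23. q=(24,5) nearest=10 d=4 new=(24,5) → add node 17 parent=10 cost=24
24. q=(4,14) nearest=13 d=3 new=(4,14) → blocked by [1,5]×[14,16], reject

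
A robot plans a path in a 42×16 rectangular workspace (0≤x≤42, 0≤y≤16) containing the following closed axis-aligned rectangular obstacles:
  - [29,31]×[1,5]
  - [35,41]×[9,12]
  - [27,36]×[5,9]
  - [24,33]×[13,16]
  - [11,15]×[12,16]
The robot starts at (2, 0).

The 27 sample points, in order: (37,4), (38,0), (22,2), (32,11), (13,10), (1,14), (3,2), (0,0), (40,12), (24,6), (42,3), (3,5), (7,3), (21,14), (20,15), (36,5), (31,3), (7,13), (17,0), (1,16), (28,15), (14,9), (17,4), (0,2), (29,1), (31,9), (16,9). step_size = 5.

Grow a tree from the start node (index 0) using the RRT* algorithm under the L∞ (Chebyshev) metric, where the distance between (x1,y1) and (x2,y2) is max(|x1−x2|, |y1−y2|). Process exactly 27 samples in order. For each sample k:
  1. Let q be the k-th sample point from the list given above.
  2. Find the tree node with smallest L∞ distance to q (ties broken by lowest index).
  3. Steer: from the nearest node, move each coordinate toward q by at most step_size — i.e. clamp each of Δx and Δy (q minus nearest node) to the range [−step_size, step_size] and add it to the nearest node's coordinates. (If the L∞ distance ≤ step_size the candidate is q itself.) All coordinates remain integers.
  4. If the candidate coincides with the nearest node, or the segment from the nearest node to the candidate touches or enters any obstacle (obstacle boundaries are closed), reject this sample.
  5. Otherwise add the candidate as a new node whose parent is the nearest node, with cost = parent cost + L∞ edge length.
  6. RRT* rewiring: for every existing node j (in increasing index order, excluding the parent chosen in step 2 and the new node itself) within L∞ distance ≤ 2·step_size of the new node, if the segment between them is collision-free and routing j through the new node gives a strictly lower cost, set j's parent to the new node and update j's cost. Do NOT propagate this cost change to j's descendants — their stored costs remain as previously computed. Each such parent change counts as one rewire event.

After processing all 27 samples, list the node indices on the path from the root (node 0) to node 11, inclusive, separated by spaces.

Path: 0 7 11

1. q=(37,4) nearest=0 d=35 new=(7,4) → add node 1 parent=0 cost=5
2. q=(38,0) nearest=1 d=31 new=(12,0) → add node 2 parent=1 cost=10
3. q=(22,2) nearest=2 d=10 new=(17,2) → add node 3 parent=2 cost=15
4. q=(32,11) nearest=3 d=15 new=(22,7) → add node 4 parent=3 cost=20
5. q=(13,10) nearest=1 d=6 new=(12,9) → add node 5 parent=1 cost=10
6. q=(1,14) nearest=1 d=10 new=(2,9) → add node 6 parent=1 cost=10
7. q=(3,2) nearest=0 d=2 new=(3,2) → add node 7 parent=0 cost=2; rewire 6→7 (9<10)
8. q=(0,0) nearest=0 d=2 new=(0,0) → add node 8 parent=0 cost=2
9. q=(40,12) nearest=4 d=18 new=(27,12) → add node 9 parent=4 cost=25
10. q=(24,6) nearest=4 d=2 new=(24,6) → add node 10 parent=4 cost=22
11. q=(42,3) nearest=9 d=15 new=(32,7) → blocked by [27,36]×[5,9], reject
12. q=(3,5) nearest=7 d=3 new=(3,5) → add node 11 parent=7 cost=5
13. q=(7,3) nearest=1 d=1 new=(7,3) → add node 12 parent=1 cost=6
14. q=(21,14) nearest=9 d=6 new=(22,14) → blocked by [24,33]×[13,16], reject
15. q=(20,15) nearest=9 d=7 new=(22,15) → blocked by [24,33]×[13,16], reject
16. q=(36,5) nearest=9 d=9 new=(32,7) → blocked by [27,36]×[5,9], reject
17. q=(31,3) nearest=10 d=7 new=(29,3) → blocked by [29,31]×[1,5], reject
18. q=(7,13) nearest=5 d=5 new=(7,13) → add node 13 parent=5 cost=15
19. q=(17,0) nearest=3 d=2 new=(17,0) → add node 14 parent=3 cost=17
20. q=(1,16) nearest=13 d=6 new=(2,16) → add node 15 parent=13 cost=20
21. q=(28,15) nearest=9 d=3 new=(28,15) → blocked by [24,33]×[13,16], reject
22. q=(14,9) nearest=5 d=2 new=(14,9) → add node 16 parent=5 cost=12
23. q=(17,4) nearest=3 d=2 new=(17,4) → add node 17 parent=3 cost=17
24. q=(0,2) nearest=0 d=2 new=(0,2) → add node 18 parent=0 cost=2
25. q=(29,1) nearest=10 d=5 new=(29,1) → blocked by [29,31]×[1,5], reject
26. q=(31,9) nearest=9 d=4 new=(31,9) → blocked by [27,36]×[5,9], reject
27. q=(16,9) nearest=16 d=2 new=(16,9) → add node 19 parent=16 cost=14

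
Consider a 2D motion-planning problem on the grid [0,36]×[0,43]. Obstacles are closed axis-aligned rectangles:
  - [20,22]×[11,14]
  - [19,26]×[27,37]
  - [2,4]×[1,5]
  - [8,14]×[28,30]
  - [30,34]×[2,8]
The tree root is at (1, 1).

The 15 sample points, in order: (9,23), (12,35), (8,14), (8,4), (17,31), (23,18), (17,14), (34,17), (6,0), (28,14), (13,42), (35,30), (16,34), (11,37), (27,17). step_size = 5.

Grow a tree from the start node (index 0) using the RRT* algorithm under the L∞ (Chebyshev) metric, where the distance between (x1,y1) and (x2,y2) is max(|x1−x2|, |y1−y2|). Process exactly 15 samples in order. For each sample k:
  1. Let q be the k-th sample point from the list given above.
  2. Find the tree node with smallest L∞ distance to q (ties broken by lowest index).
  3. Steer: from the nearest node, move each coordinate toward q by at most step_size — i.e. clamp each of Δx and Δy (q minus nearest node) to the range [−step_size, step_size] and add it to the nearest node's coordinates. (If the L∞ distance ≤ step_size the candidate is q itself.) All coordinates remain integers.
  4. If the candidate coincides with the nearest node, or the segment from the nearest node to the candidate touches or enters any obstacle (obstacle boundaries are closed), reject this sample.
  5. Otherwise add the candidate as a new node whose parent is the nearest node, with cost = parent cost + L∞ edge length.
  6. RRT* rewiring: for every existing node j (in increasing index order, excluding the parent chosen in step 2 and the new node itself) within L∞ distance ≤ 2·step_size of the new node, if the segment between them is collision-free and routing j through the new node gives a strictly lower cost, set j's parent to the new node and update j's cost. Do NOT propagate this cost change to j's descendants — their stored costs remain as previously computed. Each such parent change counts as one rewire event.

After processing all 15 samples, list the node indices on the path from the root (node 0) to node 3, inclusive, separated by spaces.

Path: 0 1 2 3

1. q=(9,23) nearest=0 d=22 new=(6,6) → blocked by [2,4]×[1,5], reject
2. q=(12,35) nearest=0 d=34 new=(6,6) → blocked by [2,4]×[1,5], reject
3. q=(8,14) nearest=0 d=13 new=(6,6) → blocked by [2,4]×[1,5], reject
4. q=(8,4) nearest=0 d=7 new=(6,4) → blocked by [2,4]×[1,5], reject
5. q=(17,31) nearest=0 d=30 new=(6,6) → blocked by [2,4]×[1,5], reject
6. q=(23,18) nearest=0 d=22 new=(6,6) → blocked by [2,4]×[1,5], reject
7. q=(17,14) nearest=0 d=16 new=(6,6) → blocked by [2,4]×[1,5], reject
8. q=(34,17) nearest=0 d=33 new=(6,6) → blocked by [2,4]×[1,5], reject
9. q=(6,0) nearest=0 d=5 new=(6,0) → add node 1 parent=0 cost=5
10. q=(28,14) nearest=1 d=22 new=(11,5) → add node 2 parent=1 cost=10
11. q=(13,42) nearest=2 d=37 new=(13,10) → add node 3 parent=2 cost=15
12. q=(35,30) nearest=3 d=22 new=(18,15) → add node 4 parent=3 cost=20
13. q=(16,34) nearest=4 d=19 new=(16,20) → add node 5 parent=4 cost=25
14. q=(11,37) nearest=5 d=17 new=(11,25) → add node 6 parent=5 cost=30
15. q=(27,17) nearest=4 d=9 new=(23,17) → add node 7 parent=4 cost=25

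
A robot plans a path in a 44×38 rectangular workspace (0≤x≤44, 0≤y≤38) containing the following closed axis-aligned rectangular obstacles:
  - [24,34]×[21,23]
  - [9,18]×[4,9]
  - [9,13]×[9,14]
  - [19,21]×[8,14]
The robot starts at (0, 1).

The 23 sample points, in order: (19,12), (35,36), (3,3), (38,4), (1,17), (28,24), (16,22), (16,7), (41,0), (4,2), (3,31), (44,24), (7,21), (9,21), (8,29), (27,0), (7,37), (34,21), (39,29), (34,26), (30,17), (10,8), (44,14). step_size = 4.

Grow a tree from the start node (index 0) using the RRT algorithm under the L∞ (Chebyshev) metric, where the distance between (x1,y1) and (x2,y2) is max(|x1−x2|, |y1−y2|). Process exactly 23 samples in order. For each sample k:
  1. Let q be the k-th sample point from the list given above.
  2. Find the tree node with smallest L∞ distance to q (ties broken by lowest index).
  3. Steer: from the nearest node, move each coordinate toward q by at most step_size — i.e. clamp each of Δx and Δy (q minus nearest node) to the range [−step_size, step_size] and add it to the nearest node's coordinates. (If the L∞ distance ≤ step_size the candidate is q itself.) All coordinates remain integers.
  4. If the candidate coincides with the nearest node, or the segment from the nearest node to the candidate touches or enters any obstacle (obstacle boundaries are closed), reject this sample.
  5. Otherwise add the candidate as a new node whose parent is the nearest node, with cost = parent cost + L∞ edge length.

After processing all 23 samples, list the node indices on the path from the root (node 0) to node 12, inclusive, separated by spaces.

1. q=(19,12) nearest=0 d=19 new=(4,5) → add node 1 parent=0 cost=4
2. q=(35,36) nearest=1 d=31 new=(8,9) → add node 2 parent=1 cost=8
3. q=(3,3) nearest=1 d=2 new=(3,3) → add node 3 parent=1 cost=6
4. q=(38,4) nearest=2 d=30 new=(12,5) → blocked by [9,18]×[4,9], reject
5. q=(1,17) nearest=2 d=8 new=(4,13) → add node 4 parent=2 cost=12
6. q=(28,24) nearest=2 d=20 new=(12,13) → blocked by [9,13]×[9,14], reject
7. q=(16,22) nearest=4 d=12 new=(8,17) → add node 5 parent=4 cost=16
8. q=(16,7) nearest=2 d=8 new=(12,7) → blocked by [9,18]×[4,9], reject
9. q=(41,0) nearest=2 d=33 new=(12,5) → blocked by [9,18]×[4,9], reject
10. q=(4,2) nearest=3 d=1 new=(4,2) → add node 6 parent=3 cost=7
11. q=(3,31) nearest=5 d=14 new=(4,21) → add node 7 parent=5 cost=20
12. q=(44,24) nearest=2 d=36 new=(12,13) → blocked by [9,13]×[9,14], reject
13. q=(7,21) nearest=7 d=3 new=(7,21) → add node 8 parent=7 cost=23
14. q=(9,21) nearest=8 d=2 new=(9,21) → add node 9 parent=8 cost=25
15. q=(8,29) nearest=7 d=8 new=(8,25) → add node 10 parent=7 cost=24
16. q=(27,0) nearest=2 d=19 new=(12,5) → blocked by [9,18]×[4,9], reject
17. q=(7,37) nearest=10 d=12 new=(7,29) → add node 11 parent=10 cost=28
18. q=(34,21) nearest=9 d=25 new=(13,21) → add node 12 parent=9 cost=29
19. q=(39,29) nearest=12 d=26 new=(17,25) → add node 13 parent=12 cost=33
20. q=(34,26) nearest=13 d=17 new=(21,26) → add node 14 parent=13 cost=37
21. q=(30,17) nearest=14 d=9 new=(25,22) → blocked by [24,34]×[21,23], reject
22. q=(10,8) nearest=2 d=2 new=(10,8) → blocked by [9,18]×[4,9], reject
23. q=(44,14) nearest=14 d=23 new=(25,22) → blocked by [24,34]×[21,23], reject

Path: 0 1 2 4 5 7 8 9 12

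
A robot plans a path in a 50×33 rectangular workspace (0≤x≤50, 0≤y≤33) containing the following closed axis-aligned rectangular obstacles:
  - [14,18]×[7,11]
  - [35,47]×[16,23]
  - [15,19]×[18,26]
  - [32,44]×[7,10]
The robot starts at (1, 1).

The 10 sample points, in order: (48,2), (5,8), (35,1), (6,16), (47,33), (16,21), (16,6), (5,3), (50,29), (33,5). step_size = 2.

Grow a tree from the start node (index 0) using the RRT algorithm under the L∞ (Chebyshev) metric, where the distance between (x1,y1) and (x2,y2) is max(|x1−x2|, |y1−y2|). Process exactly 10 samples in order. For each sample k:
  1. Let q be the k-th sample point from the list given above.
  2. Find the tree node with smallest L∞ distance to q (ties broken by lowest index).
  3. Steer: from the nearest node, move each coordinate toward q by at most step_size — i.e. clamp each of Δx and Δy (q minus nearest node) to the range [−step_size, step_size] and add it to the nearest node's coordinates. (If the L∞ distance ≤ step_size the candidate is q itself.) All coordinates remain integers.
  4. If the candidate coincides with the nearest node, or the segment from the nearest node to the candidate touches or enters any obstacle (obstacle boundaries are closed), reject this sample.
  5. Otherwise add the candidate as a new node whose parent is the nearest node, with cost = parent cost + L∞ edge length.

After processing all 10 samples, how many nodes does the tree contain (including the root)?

1. q=(48,2) nearest=0 d=47 new=(3,2) → add node 1 parent=0 cost=2
2. q=(5,8) nearest=1 d=6 new=(5,4) → add node 2 parent=1 cost=4
3. q=(35,1) nearest=2 d=30 new=(7,2) → add node 3 parent=2 cost=6
4. q=(6,16) nearest=2 d=12 new=(6,6) → add node 4 parent=2 cost=6
5. q=(47,33) nearest=3 d=40 new=(9,4) → add node 5 parent=3 cost=8
6. q=(16,21) nearest=4 d=15 new=(8,8) → add node 6 parent=4 cost=8
7. q=(16,6) nearest=5 d=7 new=(11,6) → add node 7 parent=5 cost=10
8. q=(5,3) nearest=2 d=1 new=(5,3) → add node 8 parent=2 cost=5
9. q=(50,29) nearest=7 d=39 new=(13,8) → add node 9 parent=7 cost=12
10. q=(33,5) nearest=9 d=20 new=(15,6) → blocked by [14,18]×[7,11], reject

Node count: 10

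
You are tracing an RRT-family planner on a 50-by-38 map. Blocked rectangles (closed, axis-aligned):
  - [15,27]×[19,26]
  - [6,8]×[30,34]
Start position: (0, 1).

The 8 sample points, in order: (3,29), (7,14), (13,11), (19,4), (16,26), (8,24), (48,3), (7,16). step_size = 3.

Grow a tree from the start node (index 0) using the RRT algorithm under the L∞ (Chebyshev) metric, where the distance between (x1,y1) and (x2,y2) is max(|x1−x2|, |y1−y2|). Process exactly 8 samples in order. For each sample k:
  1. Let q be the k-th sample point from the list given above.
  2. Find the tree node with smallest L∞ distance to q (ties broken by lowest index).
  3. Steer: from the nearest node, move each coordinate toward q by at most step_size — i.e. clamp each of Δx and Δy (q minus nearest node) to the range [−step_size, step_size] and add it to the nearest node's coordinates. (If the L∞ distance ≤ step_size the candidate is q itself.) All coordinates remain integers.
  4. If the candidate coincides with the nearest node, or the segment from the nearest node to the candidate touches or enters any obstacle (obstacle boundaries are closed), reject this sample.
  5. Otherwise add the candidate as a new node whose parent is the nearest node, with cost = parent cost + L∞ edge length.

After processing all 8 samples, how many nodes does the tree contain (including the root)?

Node count: 9

1. q=(3,29) nearest=0 d=28 new=(3,4) → add node 1 parent=0 cost=3
2. q=(7,14) nearest=1 d=10 new=(6,7) → add node 2 parent=1 cost=6
3. q=(13,11) nearest=2 d=7 new=(9,10) → add node 3 parent=2 cost=9
4. q=(19,4) nearest=3 d=10 new=(12,7) → add node 4 parent=3 cost=12
5. q=(16,26) nearest=3 d=16 new=(12,13) → add node 5 parent=3 cost=12
6. q=(8,24) nearest=5 d=11 new=(9,16) → add node 6 parent=5 cost=15
7. q=(48,3) nearest=4 d=36 new=(15,4) → add node 7 parent=4 cost=15
8. q=(7,16) nearest=6 d=2 new=(7,16) → add node 8 parent=6 cost=17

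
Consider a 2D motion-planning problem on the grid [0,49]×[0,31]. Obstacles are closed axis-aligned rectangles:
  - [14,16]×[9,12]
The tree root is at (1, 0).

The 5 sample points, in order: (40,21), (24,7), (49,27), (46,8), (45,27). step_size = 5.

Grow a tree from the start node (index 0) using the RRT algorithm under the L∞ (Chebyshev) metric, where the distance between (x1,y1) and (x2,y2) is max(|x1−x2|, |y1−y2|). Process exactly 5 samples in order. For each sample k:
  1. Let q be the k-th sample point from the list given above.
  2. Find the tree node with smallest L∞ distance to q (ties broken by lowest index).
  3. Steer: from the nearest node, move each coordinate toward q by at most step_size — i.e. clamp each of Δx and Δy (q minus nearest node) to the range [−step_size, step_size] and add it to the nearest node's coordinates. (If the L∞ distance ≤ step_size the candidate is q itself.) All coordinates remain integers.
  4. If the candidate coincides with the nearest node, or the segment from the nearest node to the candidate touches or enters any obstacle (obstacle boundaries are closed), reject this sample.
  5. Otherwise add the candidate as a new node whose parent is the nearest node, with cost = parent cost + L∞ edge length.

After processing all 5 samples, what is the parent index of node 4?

1. q=(40,21) nearest=0 d=39 new=(6,5) → add node 1 parent=0 cost=5
2. q=(24,7) nearest=1 d=18 new=(11,7) → add node 2 parent=1 cost=10
3. q=(49,27) nearest=2 d=38 new=(16,12) → blocked by [14,16]×[9,12], reject
4. q=(46,8) nearest=2 d=35 new=(16,8) → add node 3 parent=2 cost=15
5. q=(45,27) nearest=3 d=29 new=(21,13) → add node 4 parent=3 cost=20

Parent of node 4: 3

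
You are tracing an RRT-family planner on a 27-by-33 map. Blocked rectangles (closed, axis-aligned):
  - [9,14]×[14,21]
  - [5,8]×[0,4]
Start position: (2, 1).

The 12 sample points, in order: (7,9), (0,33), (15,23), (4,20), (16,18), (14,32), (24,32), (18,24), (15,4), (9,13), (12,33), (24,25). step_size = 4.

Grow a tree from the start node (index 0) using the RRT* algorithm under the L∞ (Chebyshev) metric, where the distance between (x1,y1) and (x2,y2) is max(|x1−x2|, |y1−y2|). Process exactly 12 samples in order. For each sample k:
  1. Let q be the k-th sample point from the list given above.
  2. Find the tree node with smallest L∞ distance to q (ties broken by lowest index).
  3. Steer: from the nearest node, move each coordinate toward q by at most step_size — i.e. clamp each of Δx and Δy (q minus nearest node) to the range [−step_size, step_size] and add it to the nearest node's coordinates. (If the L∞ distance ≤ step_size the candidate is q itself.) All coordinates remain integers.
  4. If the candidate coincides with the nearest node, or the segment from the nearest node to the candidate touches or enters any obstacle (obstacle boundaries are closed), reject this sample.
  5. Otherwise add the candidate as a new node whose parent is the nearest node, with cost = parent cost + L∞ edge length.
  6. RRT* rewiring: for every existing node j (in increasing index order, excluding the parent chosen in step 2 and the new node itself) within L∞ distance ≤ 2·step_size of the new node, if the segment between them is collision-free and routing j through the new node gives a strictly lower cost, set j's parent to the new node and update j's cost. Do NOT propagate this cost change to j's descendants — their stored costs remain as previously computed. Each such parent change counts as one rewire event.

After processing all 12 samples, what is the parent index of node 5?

Parent of node 5: 3

1. q=(7,9) nearest=0 d=8 new=(6,5) → blocked by [5,8]×[0,4], reject
2. q=(0,33) nearest=0 d=32 new=(0,5) → add node 1 parent=0 cost=4
3. q=(15,23) nearest=1 d=18 new=(4,9) → add node 2 parent=1 cost=8
4. q=(4,20) nearest=2 d=11 new=(4,13) → add node 3 parent=2 cost=12
5. q=(16,18) nearest=2 d=12 new=(8,13) → add node 4 parent=2 cost=12
6. q=(14,32) nearest=3 d=19 new=(8,17) → add node 5 parent=3 cost=16
7. q=(24,32) nearest=5 d=16 new=(12,21) → blocked by [9,14]×[14,21], reject
8. q=(18,24) nearest=5 d=10 new=(12,21) → blocked by [9,14]×[14,21], reject
9. q=(15,4) nearest=4 d=9 new=(12,9) → add node 6 parent=4 cost=16
10. q=(9,13) nearest=4 d=1 new=(9,13) → add node 7 parent=4 cost=13
11. q=(12,33) nearest=5 d=16 new=(12,21) → blocked by [9,14]×[14,21], reject
12. q=(24,25) nearest=7 d=15 new=(13,17) → blocked by [9,14]×[14,21], reject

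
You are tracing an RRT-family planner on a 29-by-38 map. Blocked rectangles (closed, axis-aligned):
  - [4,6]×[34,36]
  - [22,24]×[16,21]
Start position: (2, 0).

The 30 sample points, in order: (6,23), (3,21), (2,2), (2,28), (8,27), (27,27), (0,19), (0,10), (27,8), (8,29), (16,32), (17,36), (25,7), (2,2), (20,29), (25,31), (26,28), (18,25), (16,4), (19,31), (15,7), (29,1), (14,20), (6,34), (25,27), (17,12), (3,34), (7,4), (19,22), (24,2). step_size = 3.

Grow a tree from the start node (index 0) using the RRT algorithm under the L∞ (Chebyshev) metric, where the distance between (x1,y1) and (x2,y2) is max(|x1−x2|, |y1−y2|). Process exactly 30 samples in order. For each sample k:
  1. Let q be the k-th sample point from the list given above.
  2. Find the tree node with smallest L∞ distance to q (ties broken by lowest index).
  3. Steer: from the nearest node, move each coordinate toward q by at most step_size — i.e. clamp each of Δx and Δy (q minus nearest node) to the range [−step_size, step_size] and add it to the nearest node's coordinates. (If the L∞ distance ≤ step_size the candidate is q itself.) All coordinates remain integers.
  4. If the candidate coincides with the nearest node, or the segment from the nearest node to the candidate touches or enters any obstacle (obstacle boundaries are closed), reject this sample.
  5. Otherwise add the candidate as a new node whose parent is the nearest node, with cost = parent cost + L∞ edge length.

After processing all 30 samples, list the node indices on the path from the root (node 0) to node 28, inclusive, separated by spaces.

Path: 0 1 2 4 5 6 10 11 12 14 17 28

1. q=(6,23) nearest=0 d=23 new=(5,3) → add node 1 parent=0 cost=3
2. q=(3,21) nearest=1 d=18 new=(3,6) → add node 2 parent=1 cost=6
3. q=(2,2) nearest=0 d=2 new=(2,2) → add node 3 parent=0 cost=2
4. q=(2,28) nearest=2 d=22 new=(2,9) → add node 4 parent=2 cost=9
5. q=(8,27) nearest=4 d=18 new=(5,12) → add node 5 parent=4 cost=12
6. q=(27,27) nearest=5 d=22 new=(8,15) → add node 6 parent=5 cost=15
7. q=(0,19) nearest=5 d=7 new=(2,15) → add node 7 parent=5 cost=15
8. q=(0,10) nearest=4 d=2 new=(0,10) → add node 8 parent=4 cost=11
9. q=(27,8) nearest=6 d=19 new=(11,12) → add node 9 parent=6 cost=18
10. q=(8,29) nearest=6 d=14 new=(8,18) → add node 10 parent=6 cost=18
11. q=(16,32) nearest=10 d=14 new=(11,21) → add node 11 parent=10 cost=21
12. q=(17,36) nearest=11 d=15 new=(14,24) → add node 12 parent=11 cost=24
13. q=(25,7) nearest=9 d=14 new=(14,9) → add node 13 parent=9 cost=21
14. q=(2,2) nearest=3 d=0 → coincident, reject
15. q=(20,29) nearest=12 d=6 new=(17,27) → add node 14 parent=12 cost=27
16. q=(25,31) nearest=14 d=8 new=(20,30) → add node 15 parent=14 cost=30
17. q=(26,28) nearest=15 d=6 new=(23,28) → add node 16 parent=15 cost=33
18. q=(18,25) nearest=14 d=2 new=(18,25) → add node 17 parent=14 cost=29
19. q=(16,4) nearest=13 d=5 new=(16,6) → add node 18 parent=13 cost=24
20. q=(19,31) nearest=15 d=1 new=(19,31) → add node 19 parent=15 cost=31
21. q=(15,7) nearest=18 d=1 new=(15,7) → add node 20 parent=18 cost=25
22. q=(29,1) nearest=18 d=13 new=(19,3) → add node 21 parent=18 cost=27
23. q=(14,20) nearest=11 d=3 new=(14,20) → add node 22 parent=11 cost=24
24. q=(6,34) nearest=12 d=10 new=(11,27) → add node 23 parent=12 cost=27
25. q=(25,27) nearest=16 d=2 new=(25,27) → add node 24 parent=16 cost=35
26. q=(17,12) nearest=13 d=3 new=(17,12) → add node 25 parent=13 cost=24
27. q=(3,34) nearest=23 d=8 new=(8,30) → add node 26 parent=23 cost=30
28. q=(7,4) nearest=1 d=2 new=(7,4) → add node 27 parent=1 cost=5
29. q=(19,22) nearest=17 d=3 new=(19,22) → add node 28 parent=17 cost=32
30. q=(24,2) nearest=21 d=5 new=(22,2) → add node 29 parent=21 cost=30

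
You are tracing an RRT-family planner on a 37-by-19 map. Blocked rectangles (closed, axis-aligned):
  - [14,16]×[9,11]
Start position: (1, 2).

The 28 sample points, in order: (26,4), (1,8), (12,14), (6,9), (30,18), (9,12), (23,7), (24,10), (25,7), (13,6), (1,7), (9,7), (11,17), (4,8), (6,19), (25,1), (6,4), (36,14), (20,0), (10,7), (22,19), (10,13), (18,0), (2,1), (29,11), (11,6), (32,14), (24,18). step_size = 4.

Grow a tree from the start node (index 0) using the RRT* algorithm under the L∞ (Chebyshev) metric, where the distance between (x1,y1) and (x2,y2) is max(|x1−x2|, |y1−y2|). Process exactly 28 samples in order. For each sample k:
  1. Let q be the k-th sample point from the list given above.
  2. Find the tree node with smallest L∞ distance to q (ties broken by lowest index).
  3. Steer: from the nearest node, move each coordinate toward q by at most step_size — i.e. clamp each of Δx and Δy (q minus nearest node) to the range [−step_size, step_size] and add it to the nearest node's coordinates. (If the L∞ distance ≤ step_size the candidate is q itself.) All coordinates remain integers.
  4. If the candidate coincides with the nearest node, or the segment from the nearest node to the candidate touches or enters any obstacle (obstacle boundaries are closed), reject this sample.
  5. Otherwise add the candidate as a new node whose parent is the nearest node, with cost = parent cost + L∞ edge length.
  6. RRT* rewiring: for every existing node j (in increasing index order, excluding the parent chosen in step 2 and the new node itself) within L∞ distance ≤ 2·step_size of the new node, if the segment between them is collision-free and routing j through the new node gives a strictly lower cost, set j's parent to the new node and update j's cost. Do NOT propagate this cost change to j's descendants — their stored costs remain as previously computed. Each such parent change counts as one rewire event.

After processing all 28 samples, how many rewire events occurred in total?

Rewire events: 8

1. q=(26,4) nearest=0 d=25 new=(5,4) → add node 1 parent=0 cost=4
2. q=(1,8) nearest=1 d=4 new=(1,8) → add node 2 parent=1 cost=8
3. q=(12,14) nearest=1 d=10 new=(9,8) → add node 3 parent=1 cost=8
4. q=(6,9) nearest=3 d=3 new=(6,9) → add node 4 parent=3 cost=11
5. q=(30,18) nearest=3 d=21 new=(13,12) → add node 5 parent=3 cost=12
6. q=(9,12) nearest=4 d=3 new=(9,12) → add node 6 parent=4 cost=14
7. q=(23,7) nearest=5 d=10 new=(17,8) → blocked by [14,16]×[9,11], reject
8. q=(24,10) nearest=5 d=11 new=(17,10) → blocked by [14,16]×[9,11], reject
9. q=(25,7) nearest=5 d=12 new=(17,8) → blocked by [14,16]×[9,11], reject
10. q=(13,6) nearest=3 d=4 new=(13,6) → add node 7 parent=3 cost=12
11. q=(1,7) nearest=2 d=1 new=(1,7) → add node 8 parent=2 cost=9
12. q=(9,7) nearest=3 d=1 new=(9,7) → add node 9 parent=3 cost=9
13. q=(11,17) nearest=5 d=5 new=(11,16) → add node 10 parent=5 cost=16
14. q=(4,8) nearest=4 d=2 new=(4,8) → add node 11 parent=4 cost=13
15. q=(6,19) nearest=10 d=5 new=(7,19) → add node 12 parent=10 cost=20
16. q=(25,1) nearest=5 d=12 new=(17,8) → blocked by [14,16]×[9,11], reject
17. q=(6,4) nearest=1 d=1 new=(6,4) → add node 13 parent=1 cost=5; rewire 4→13 (10<11); rewire 6→13 (13<14); rewire 9→13 (8<9); rewire 11→13 (9<13)
18. q=(36,14) nearest=5 d=23 new=(17,14) → add node 14 parent=5 cost=16
19. q=(20,0) nearest=7 d=7 new=(17,2) → add node 15 parent=7 cost=16
20. q=(10,7) nearest=3 d=1 new=(10,7) → add node 16 parent=3 cost=9
21. q=(22,19) nearest=14 d=5 new=(21,18) → add node 17 parent=14 cost=20
22. q=(10,13) nearest=6 d=1 new=(10,13) → add node 18 parent=6 cost=14
23. q=(18,0) nearest=15 d=2 new=(18,0) → add node 19 parent=15 cost=18
24. q=(2,1) nearest=0 d=1 new=(2,1) → add node 20 parent=0 cost=1; rewire 4→20 (9<10); rewire 8→20 (7<9); rewire 11→20 (8<9)
25. q=(29,11) nearest=17 d=8 new=(25,14) → add node 21 parent=17 cost=24
26. q=(11,6) nearest=16 d=1 new=(11,6) → add node 22 parent=16 cost=10; rewire 19→22 (17<18)
27. q=(32,14) nearest=21 d=7 new=(29,14) → add node 23 parent=21 cost=28
28. q=(24,18) nearest=17 d=3 new=(24,18) → add node 24 parent=17 cost=23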